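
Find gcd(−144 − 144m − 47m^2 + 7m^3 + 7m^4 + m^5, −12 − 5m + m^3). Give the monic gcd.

Euclidean algorithm in ℚ[m]:
  m^5 + 7m^4 + 7m^3 − 47m^2 − 144m − 144 = (m^2 + 7m + 12)(m^3 − 5m − 12) + (0)
The last nonzero remainder m^3 − 5m − 12 is already monic.

−12 − 5m + m^3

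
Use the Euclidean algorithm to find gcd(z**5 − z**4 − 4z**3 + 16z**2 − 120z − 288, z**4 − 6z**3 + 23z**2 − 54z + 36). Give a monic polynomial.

z**2 − 2z + 12

By polynomial division,
  z**5 − z**4 − 4z**3 + 16z**2 − 120z − 288 = (z + 5)(z**4 − 6z**3 + 23z**2 − 54z + 36) + (3z**3 − 45z**2 + 114z − 468)
  z**4 − 6z**3 + 23z**2 − 54z + 36 = ((1/3)z + 3)(3z**3 − 45z**2 + 114z − 468) + (120z**2 − 240z + 1440)
  3z**3 − 45z**2 + 114z − 468 = ((1/40)z − 13/40)(120z**2 − 240z + 1440) + (0)
Last nonzero remainder: 120z**2 − 240z + 1440. Dividing through by 120 gives the monic gcd z**2 − 2z + 12.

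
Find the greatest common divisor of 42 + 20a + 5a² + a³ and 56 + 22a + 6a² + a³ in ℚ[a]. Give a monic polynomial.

14 + 2a + a²

Repeated division with remainder:
  a³ + 5a² + 20a + 42 = (a³ + 6a² + 22a + 56) + (-a² - 2a - 14)
  a³ + 6a² + 22a + 56 = (-a - 4)(-a² - 2a - 14) + (0)
Last nonzero remainder: -a² - 2a - 14. Dividing through by -1 gives the monic gcd a² + 2a + 14.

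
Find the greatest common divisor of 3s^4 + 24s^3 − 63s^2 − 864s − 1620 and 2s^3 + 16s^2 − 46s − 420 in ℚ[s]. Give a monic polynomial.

s + 6

Repeated division with remainder:
  3s^4 + 24s^3 − 63s^2 − 864s − 1620 = ((3/2)s)(2s^3 + 16s^2 − 46s − 420) + (6s^2 − 234s − 1620)
  2s^3 + 16s^2 − 46s − 420 = ((1/3)s + 47/3)(6s^2 − 234s − 1620) + (4160s + 24960)
  6s^2 − 234s − 1620 = ((3/2080)s − 27/416)(4160s + 24960) + (0)
Last nonzero remainder: 4160s + 24960. Dividing through by 4160 gives the monic gcd s + 6.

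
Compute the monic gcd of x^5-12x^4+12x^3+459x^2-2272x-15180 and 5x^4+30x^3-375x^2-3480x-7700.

Repeated division with remainder:
  x^5-12x^4+12x^3+459x^2-2272x-15180 = ((1/5)x-18/5)(5x^4+30x^3-375x^2-3480x-7700) + (195x^3-195x^2-13260x-42900)
  5x^4+30x^3-375x^2-3480x-7700 = ((1/39)x+7/39)(195x^3-195x^2-13260x-42900) + (0)
Last nonzero remainder: 195x^3-195x^2-13260x-42900. Dividing through by 195 gives the monic gcd x^3-x^2-68x-220.

x^3-x^2-68x-220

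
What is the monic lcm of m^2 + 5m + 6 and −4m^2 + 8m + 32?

m^3 + m^2 − 14m − 24

By polynomial division,
  m^2 + 5m + 6 = (−1/4)(−4m^2 + 8m + 32) + (7m + 14)
  −4m^2 + 8m + 32 = (−(4/7)m + 16/7)(7m + 14) + (0)
Last nonzero remainder: 7m + 14. Dividing through by 7 gives the monic gcd m + 2.
Then lcm(f, g) = f·g / gcd(f, g); expanding and making the result monic gives the answer.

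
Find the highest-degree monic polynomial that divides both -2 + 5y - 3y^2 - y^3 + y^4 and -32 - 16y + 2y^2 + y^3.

2 + y

Apply the Euclidean algorithm:
  y^4 - y^3 - 3y^2 + 5y - 2 = (y - 3)(y^3 + 2y^2 - 16y - 32) + (19y^2 - 11y - 98)
  y^3 + 2y^2 - 16y - 32 = ((1/19)y + 49/361)(19y^2 - 11y - 98) + (-(3375/361)y - 6750/361)
  19y^2 - 11y - 98 = (-(6859/3375)y + 17689/3375)(-(3375/361)y - 6750/361) + (0)
Last nonzero remainder: -(3375/361)y - 6750/361. Dividing through by -3375/361 gives the monic gcd y + 2.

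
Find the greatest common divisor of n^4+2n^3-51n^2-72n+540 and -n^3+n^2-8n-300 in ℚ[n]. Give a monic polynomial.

n+6

Repeated division with remainder:
  n^4+2n^3-51n^2-72n+540 = (-n-3)(-n^3+n^2-8n-300) + (-56n^2-396n-360)
  -n^3+n^2-8n-300 = ((1/56)n-113/784)(-56n^2-396n-360) + (-(11495/196)n-34485/98)
  -56n^2-396n-360 = ((10976/11495)n+2352/2299)(-(11495/196)n-34485/98) + (0)
Last nonzero remainder: -(11495/196)n-34485/98. Dividing through by -11495/196 gives the monic gcd n+6.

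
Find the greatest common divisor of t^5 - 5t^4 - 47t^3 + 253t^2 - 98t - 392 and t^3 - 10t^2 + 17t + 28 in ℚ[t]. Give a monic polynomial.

t^3 - 10t^2 + 17t + 28

By polynomial division,
  t^5 - 5t^4 - 47t^3 + 253t^2 - 98t - 392 = (t^2 + 5t - 14)(t^3 - 10t^2 + 17t + 28) + (0)
The last nonzero remainder t^3 - 10t^2 + 17t + 28 is already monic.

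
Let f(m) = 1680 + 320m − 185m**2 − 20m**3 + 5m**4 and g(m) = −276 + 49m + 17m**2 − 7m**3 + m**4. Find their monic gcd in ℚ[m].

−12 − m + m**2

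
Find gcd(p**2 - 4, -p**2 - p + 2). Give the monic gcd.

p + 2

By polynomial division,
  p**2 - 4 = (-1)(-p**2 - p + 2) + (-p - 2)
  -p**2 - p + 2 = (p - 1)(-p - 2) + (0)
Last nonzero remainder: -p - 2. Dividing through by -1 gives the monic gcd p + 2.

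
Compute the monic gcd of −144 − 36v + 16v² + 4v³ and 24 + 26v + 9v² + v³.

12 + 7v + v²

By polynomial division,
  4v³ + 16v² − 36v − 144 = (4)(v³ + 9v² + 26v + 24) + (−20v² − 140v − 240)
  v³ + 9v² + 26v + 24 = (−(1/20)v − 1/10)(−20v² − 140v − 240) + (0)
Last nonzero remainder: −20v² − 140v − 240. Dividing through by −20 gives the monic gcd v² + 7v + 12.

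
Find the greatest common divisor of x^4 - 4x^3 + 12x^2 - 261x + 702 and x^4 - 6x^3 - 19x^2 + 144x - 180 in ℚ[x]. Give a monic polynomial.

x^2 - 9x + 18

Euclidean algorithm in ℚ[x]:
  x^4 - 4x^3 + 12x^2 - 261x + 702 = (x^4 - 6x^3 - 19x^2 + 144x - 180) + (2x^3 + 31x^2 - 405x + 882)
  x^4 - 6x^3 - 19x^2 + 144x - 180 = ((1/2)x - 43/4)(2x^3 + 31x^2 - 405x + 882) + ((2067/4)x^2 - (18603/4)x + 18603/2)
  2x^3 + 31x^2 - 405x + 882 = ((8/2067)x + 196/2067)((2067/4)x^2 - (18603/4)x + 18603/2) + (0)
Last nonzero remainder: (2067/4)x^2 - (18603/4)x + 18603/2. Dividing through by 2067/4 gives the monic gcd x^2 - 9x + 18.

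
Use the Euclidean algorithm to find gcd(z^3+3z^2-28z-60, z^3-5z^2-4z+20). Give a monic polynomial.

Euclidean algorithm in ℚ[z]:
  z^3+3z^2-28z-60 = (z^3-5z^2-4z+20) + (8z^2-24z-80)
  z^3-5z^2-4z+20 = ((1/8)z-1/4)(8z^2-24z-80) + (0)
Last nonzero remainder: 8z^2-24z-80. Dividing through by 8 gives the monic gcd z^2-3z-10.

z^2-3z-10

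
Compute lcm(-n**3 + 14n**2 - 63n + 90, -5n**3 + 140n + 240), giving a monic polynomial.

n**5 - 8n**4 - 13n**3 + 176n**2 - 36n - 720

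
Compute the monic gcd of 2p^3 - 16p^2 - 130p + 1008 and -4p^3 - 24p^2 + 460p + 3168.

Repeated division with remainder:
  2p^3 - 16p^2 - 130p + 1008 = (-1/2)(-4p^3 - 24p^2 + 460p + 3168) + (-28p^2 + 100p + 2592)
  -4p^3 - 24p^2 + 460p + 3168 = ((1/7)p + 67/49)(-28p^2 + 100p + 2592) + (-(2304/49)p - 18432/49)
  -28p^2 + 100p + 2592 = ((343/576)p - 441/64)(-(2304/49)p - 18432/49) + (0)
Last nonzero remainder: -(2304/49)p - 18432/49. Dividing through by -2304/49 gives the monic gcd p + 8.

p + 8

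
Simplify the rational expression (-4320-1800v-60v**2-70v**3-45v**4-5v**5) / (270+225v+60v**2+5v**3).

(-48+4v-v**3)/(3+v)

By polynomial division,
  -5v**5-45v**4-70v**3-60v**2-1800v-4320 = (-v**2+3v-5)(5v**3+60v**2+225v+270) + (-165v**2-1485v-2970)
  5v**3+60v**2+225v+270 = (-(1/33)v-1/11)(-165v**2-1485v-2970) + (0)
Last nonzero remainder: -165v**2-1485v-2970. Dividing through by -165 gives the monic gcd v**2+9v+18.
Cancel v**2+9v+18 from numerator and denominator to get the reduced form.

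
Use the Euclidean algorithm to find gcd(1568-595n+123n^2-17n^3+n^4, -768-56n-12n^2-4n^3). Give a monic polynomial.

Euclidean algorithm in ℚ[n]:
  n^4-17n^3+123n^2-595n+1568 = (-(1/4)n+5)(-4n^3-12n^2-56n-768) + (169n^2-507n+5408)
  -4n^3-12n^2-56n-768 = (-(4/169)n-24/169)(169n^2-507n+5408) + (0)
Last nonzero remainder: 169n^2-507n+5408. Dividing through by 169 gives the monic gcd n^2-3n+32.

32-3n+n^2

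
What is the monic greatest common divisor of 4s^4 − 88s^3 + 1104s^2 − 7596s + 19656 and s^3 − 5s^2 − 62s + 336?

Repeated division with remainder:
  4s^4 − 88s^3 + 1104s^2 − 7596s + 19656 = (4s − 68)(s^3 − 5s^2 − 62s + 336) + (1012s^2 − 13156s + 42504)
  s^3 − 5s^2 − 62s + 336 = ((1/1012)s + 2/253)(1012s^2 − 13156s + 42504) + (0)
Last nonzero remainder: 1012s^2 − 13156s + 42504. Dividing through by 1012 gives the monic gcd s^2 − 13s + 42.

s^2 − 13s + 42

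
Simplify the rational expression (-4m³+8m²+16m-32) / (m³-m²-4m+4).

(-4m+8)/(m-1)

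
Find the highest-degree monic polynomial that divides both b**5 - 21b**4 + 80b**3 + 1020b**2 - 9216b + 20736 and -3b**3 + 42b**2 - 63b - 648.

Euclidean algorithm in ℚ[b]:
  b**5 - 21b**4 + 80b**3 + 1020b**2 - 9216b + 20736 = (-(1/3)b**2 + (7/3)b + 13)(-3b**3 + 42b**2 - 63b - 648) + (405b**2 - 6885b + 29160)
  -3b**3 + 42b**2 - 63b - 648 = (-(1/135)b - 1/45)(405b**2 - 6885b + 29160) + (0)
Last nonzero remainder: 405b**2 - 6885b + 29160. Dividing through by 405 gives the monic gcd b**2 - 17b + 72.

b**2 - 17b + 72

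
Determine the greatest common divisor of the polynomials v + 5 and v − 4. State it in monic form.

1

Euclidean algorithm in ℚ[v]:
  v + 5 = (v − 4) + (9)
  v − 4 = ((1/9)v − 4/9)(9) + (0)
The last nonzero remainder is the constant 9, so the polynomials are coprime and gcd = 1.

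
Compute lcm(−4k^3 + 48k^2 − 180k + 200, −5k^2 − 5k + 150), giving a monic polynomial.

k^4 − 6k^3 − 27k^2 + 220k − 300

Repeated division with remainder:
  −4k^3 + 48k^2 − 180k + 200 = ((4/5)k − 52/5)(−5k^2 − 5k + 150) + (−352k + 1760)
  −5k^2 − 5k + 150 = ((5/352)k + 15/176)(−352k + 1760) + (0)
Last nonzero remainder: −352k + 1760. Dividing through by −352 gives the monic gcd k − 5.
Then lcm(f, g) = f·g / gcd(f, g); expanding and making the result monic gives the answer.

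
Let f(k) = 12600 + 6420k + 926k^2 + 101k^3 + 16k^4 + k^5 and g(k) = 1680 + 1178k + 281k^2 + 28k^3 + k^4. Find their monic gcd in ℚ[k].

Repeated division with remainder:
  k^5 + 16k^4 + 101k^3 + 926k^2 + 6420k + 12600 = (k - 12)(k^4 + 28k^3 + 281k^2 + 1178k + 1680) + (156k^3 + 3120k^2 + 18876k + 32760)
  k^4 + 28k^3 + 281k^2 + 1178k + 1680 = ((1/156)k + 2/39)(156k^3 + 3120k^2 + 18876k + 32760) + (0)
Last nonzero remainder: 156k^3 + 3120k^2 + 18876k + 32760. Dividing through by 156 gives the monic gcd k^3 + 20k^2 + 121k + 210.

210 + 121k + 20k^2 + k^3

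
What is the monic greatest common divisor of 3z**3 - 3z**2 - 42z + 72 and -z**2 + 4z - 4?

z - 2

Euclidean algorithm in ℚ[z]:
  3z**3 - 3z**2 - 42z + 72 = (-3z - 9)(-z**2 + 4z - 4) + (-18z + 36)
  -z**2 + 4z - 4 = ((1/18)z - 1/9)(-18z + 36) + (0)
Last nonzero remainder: -18z + 36. Dividing through by -18 gives the monic gcd z - 2.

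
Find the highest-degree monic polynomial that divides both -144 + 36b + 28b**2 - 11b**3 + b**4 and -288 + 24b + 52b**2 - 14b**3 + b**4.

48 + 4b - 8b**2 + b**3

Repeated division with remainder:
  b**4 - 11b**3 + 28b**2 + 36b - 144 = (b**4 - 14b**3 + 52b**2 + 24b - 288) + (3b**3 - 24b**2 + 12b + 144)
  b**4 - 14b**3 + 52b**2 + 24b - 288 = ((1/3)b - 2)(3b**3 - 24b**2 + 12b + 144) + (0)
Last nonzero remainder: 3b**3 - 24b**2 + 12b + 144. Dividing through by 3 gives the monic gcd b**3 - 8b**2 + 4b + 48.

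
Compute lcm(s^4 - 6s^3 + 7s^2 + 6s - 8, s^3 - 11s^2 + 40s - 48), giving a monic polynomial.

Apply the Euclidean algorithm:
  s^4 - 6s^3 + 7s^2 + 6s - 8 = (s + 5)(s^3 - 11s^2 + 40s - 48) + (22s^2 - 146s + 232)
  s^3 - 11s^2 + 40s - 48 = ((1/22)s - 24/121)(22s^2 - 146s + 232) + ((60/121)s - 240/121)
  22s^2 - 146s + 232 = ((1331/30)s - 3509/30)((60/121)s - 240/121) + (0)
Last nonzero remainder: (60/121)s - 240/121. Dividing through by 60/121 gives the monic gcd s - 4.
Then lcm(f, g) = f·g / gcd(f, g); expanding and making the result monic gives the answer.

s^6 - 13s^5 + 61s^4 - 115s^3 + 34s^2 + 128s - 96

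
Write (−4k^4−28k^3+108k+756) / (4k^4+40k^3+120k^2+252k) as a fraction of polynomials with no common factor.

(−k+3)/(k)

Euclidean algorithm in ℚ[k]:
  −4k^4−28k^3+108k+756 = (−1)(4k^4+40k^3+120k^2+252k) + (12k^3+120k^2+360k+756)
  4k^4+40k^3+120k^2+252k = ((1/3)k)(12k^3+120k^2+360k+756) + (0)
Last nonzero remainder: 12k^3+120k^2+360k+756. Dividing through by 12 gives the monic gcd k^3+10k^2+30k+63.
Cancel k^3+10k^2+30k+63 from numerator and denominator to get the reduced form.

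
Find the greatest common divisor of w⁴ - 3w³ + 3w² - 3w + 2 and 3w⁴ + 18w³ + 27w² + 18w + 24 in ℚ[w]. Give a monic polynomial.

By polynomial division,
  w⁴ - 3w³ + 3w² - 3w + 2 = (1/3)(3w⁴ + 18w³ + 27w² + 18w + 24) + (-9w³ - 6w² - 9w - 6)
  3w⁴ + 18w³ + 27w² + 18w + 24 = (-(1/3)w - 16/9)(-9w³ - 6w² - 9w - 6) + ((40/3)w² + 40/3)
  -9w³ - 6w² - 9w - 6 = (-(27/40)w - 9/20)((40/3)w² + 40/3) + (0)
Last nonzero remainder: (40/3)w² + 40/3. Dividing through by 40/3 gives the monic gcd w² + 1.

w² + 1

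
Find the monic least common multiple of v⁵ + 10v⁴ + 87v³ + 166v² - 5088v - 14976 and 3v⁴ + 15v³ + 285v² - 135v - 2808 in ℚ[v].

Euclidean algorithm in ℚ[v]:
  v⁵ + 10v⁴ + 87v³ + 166v² - 5088v - 14976 = ((1/3)v + 5/3)(3v⁴ + 15v³ + 285v² - 135v - 2808) + (-33v³ - 264v² - 3927v - 10296)
  3v⁴ + 15v³ + 285v² - 135v - 2808 = (-(1/11)v + 3/11)(-33v³ - 264v² - 3927v - 10296) + (0)
Last nonzero remainder: -33v³ - 264v² - 3927v - 10296. Dividing through by -33 gives the monic gcd v³ + 8v² + 119v + 312.
Then lcm(f, g) = f·g / gcd(f, g); expanding and making the result monic gives the answer.

v⁶ + 7v⁵ + 57v⁴ - 95v³ - 5586v² + 288v + 44928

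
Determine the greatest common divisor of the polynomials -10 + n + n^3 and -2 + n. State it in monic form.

By polynomial division,
  n^3 + n - 10 = (n^2 + 2n + 5)(n - 2) + (0)
The last nonzero remainder n - 2 is already monic.

-2 + n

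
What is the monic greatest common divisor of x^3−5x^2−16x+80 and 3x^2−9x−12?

x−4

Apply the Euclidean algorithm:
  x^3−5x^2−16x+80 = ((1/3)x−2/3)(3x^2−9x−12) + (−18x+72)
  3x^2−9x−12 = (−(1/6)x−1/6)(−18x+72) + (0)
Last nonzero remainder: −18x+72. Dividing through by −18 gives the monic gcd x−4.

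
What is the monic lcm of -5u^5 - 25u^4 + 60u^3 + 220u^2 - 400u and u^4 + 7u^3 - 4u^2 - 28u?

u^7 + 14u^6 + 47u^5 - 82u^4 - 484u^3 + 104u^2 + 1120u

By polynomial division,
  -5u^5 - 25u^4 + 60u^3 + 220u^2 - 400u = (-5u + 10)(u^4 + 7u^3 - 4u^2 - 28u) + (-30u^3 + 120u^2 - 120u)
  u^4 + 7u^3 - 4u^2 - 28u = (-(1/30)u - 11/30)(-30u^3 + 120u^2 - 120u) + (36u^2 - 72u)
  -30u^3 + 120u^2 - 120u = (-(5/6)u + 5/3)(36u^2 - 72u) + (0)
Last nonzero remainder: 36u^2 - 72u. Dividing through by 36 gives the monic gcd u^2 - 2u.
Then lcm(f, g) = f·g / gcd(f, g); expanding and making the result monic gives the answer.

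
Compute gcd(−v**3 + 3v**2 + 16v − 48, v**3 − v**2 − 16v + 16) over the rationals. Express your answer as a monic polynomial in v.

v**2 − 16

By polynomial division,
  −v**3 + 3v**2 + 16v − 48 = (−1)(v**3 − v**2 − 16v + 16) + (2v**2 − 32)
  v**3 − v**2 − 16v + 16 = ((1/2)v − 1/2)(2v**2 − 32) + (0)
Last nonzero remainder: 2v**2 − 32. Dividing through by 2 gives the monic gcd v**2 − 16.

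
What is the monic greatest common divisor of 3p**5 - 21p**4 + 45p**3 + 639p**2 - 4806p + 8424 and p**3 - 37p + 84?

Apply the Euclidean algorithm:
  3p**5 - 21p**4 + 45p**3 + 639p**2 - 4806p + 8424 = (3p**2 - 21p + 156)(p**3 - 37p + 84) + (-390p**2 + 2730p - 4680)
  p**3 - 37p + 84 = (-(1/390)p - 7/390)(-390p**2 + 2730p - 4680) + (0)
Last nonzero remainder: -390p**2 + 2730p - 4680. Dividing through by -390 gives the monic gcd p**2 - 7p + 12.

p**2 - 7p + 12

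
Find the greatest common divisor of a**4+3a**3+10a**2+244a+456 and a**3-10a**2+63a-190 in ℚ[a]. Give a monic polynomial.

Repeated division with remainder:
  a**4+3a**3+10a**2+244a+456 = (a+13)(a**3-10a**2+63a-190) + (77a**2-385a+2926)
  a**3-10a**2+63a-190 = ((1/77)a-5/77)(77a**2-385a+2926) + (0)
Last nonzero remainder: 77a**2-385a+2926. Dividing through by 77 gives the monic gcd a**2-5a+38.

a**2-5a+38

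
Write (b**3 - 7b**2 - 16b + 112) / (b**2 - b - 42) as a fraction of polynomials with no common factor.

Apply the Euclidean algorithm:
  b**3 - 7b**2 - 16b + 112 = (b - 6)(b**2 - b - 42) + (20b - 140)
  b**2 - b - 42 = ((1/20)b + 3/10)(20b - 140) + (0)
Last nonzero remainder: 20b - 140. Dividing through by 20 gives the monic gcd b - 7.
Cancel b - 7 from numerator and denominator to get the reduced form.

(b**2 - 16)/(b + 6)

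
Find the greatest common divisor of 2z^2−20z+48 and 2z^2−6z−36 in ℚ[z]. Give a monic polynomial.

z−6

By polynomial division,
  2z^2−20z+48 = (2z^2−6z−36) + (−14z+84)
  2z^2−6z−36 = (−(1/7)z−3/7)(−14z+84) + (0)
Last nonzero remainder: −14z+84. Dividing through by −14 gives the monic gcd z−6.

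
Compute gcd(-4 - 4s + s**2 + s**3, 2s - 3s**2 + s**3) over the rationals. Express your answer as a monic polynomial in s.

-2 + s

By polynomial division,
  s**3 + s**2 - 4s - 4 = (s**3 - 3s**2 + 2s) + (4s**2 - 6s - 4)
  s**3 - 3s**2 + 2s = ((1/4)s - 3/8)(4s**2 - 6s - 4) + ((3/4)s - 3/2)
  4s**2 - 6s - 4 = ((16/3)s + 8/3)((3/4)s - 3/2) + (0)
Last nonzero remainder: (3/4)s - 3/2. Dividing through by 3/4 gives the monic gcd s - 2.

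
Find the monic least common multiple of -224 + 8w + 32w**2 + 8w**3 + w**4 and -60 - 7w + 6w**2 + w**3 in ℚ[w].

3360 - 568w - 688w**2 - 48w**3 + 33w**4 + 10w**5 + w**6

By polynomial division,
  w**4 + 8w**3 + 32w**2 + 8w - 224 = (w + 2)(w**3 + 6w**2 - 7w - 60) + (27w**2 + 82w - 104)
  w**3 + 6w**2 - 7w - 60 = ((1/27)w + 80/729)(27w**2 + 82w - 104) + (-(8855/729)w - 35420/729)
  27w**2 + 82w - 104 = (-(19683/8855)w + 18954/8855)(-(8855/729)w - 35420/729) + (0)
Last nonzero remainder: -(8855/729)w - 35420/729. Dividing through by -8855/729 gives the monic gcd w + 4.
Then lcm(f, g) = f·g / gcd(f, g); expanding and making the result monic gives the answer.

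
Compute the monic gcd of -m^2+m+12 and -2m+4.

1

Euclidean algorithm in ℚ[m]:
  -m^2+m+12 = ((1/2)m+1/2)(-2m+4) + (10)
  -2m+4 = (-(1/5)m+2/5)(10) + (0)
The last nonzero remainder is the constant 10, so the polynomials are coprime and gcd = 1.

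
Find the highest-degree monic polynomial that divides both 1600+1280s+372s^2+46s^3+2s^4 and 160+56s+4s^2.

Repeated division with remainder:
  2s^4+46s^3+372s^2+1280s+1600 = ((1/2)s^2+(9/2)s+10)(4s^2+56s+160) + (0)
Last nonzero remainder: 4s^2+56s+160. Dividing through by 4 gives the monic gcd s^2+14s+40.

40+14s+s^2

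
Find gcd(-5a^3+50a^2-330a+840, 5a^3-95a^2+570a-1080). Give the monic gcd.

a-4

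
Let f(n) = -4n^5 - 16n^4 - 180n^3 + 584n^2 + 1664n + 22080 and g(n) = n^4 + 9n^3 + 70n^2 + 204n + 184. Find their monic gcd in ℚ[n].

Euclidean algorithm in ℚ[n]:
  -4n^5 - 16n^4 - 180n^3 + 584n^2 + 1664n + 22080 = (-4n + 20)(n^4 + 9n^3 + 70n^2 + 204n + 184) + (-80n^3 - 1680n + 18400)
  n^4 + 9n^3 + 70n^2 + 204n + 184 = (-(1/80)n - 9/80)(-80n^3 - 1680n + 18400) + (49n^2 + 245n + 2254)
  -80n^3 - 1680n + 18400 = (-(80/49)n + 400/49)(49n^2 + 245n + 2254) + (0)
Last nonzero remainder: 49n^2 + 245n + 2254. Dividing through by 49 gives the monic gcd n^2 + 5n + 46.

n^2 + 5n + 46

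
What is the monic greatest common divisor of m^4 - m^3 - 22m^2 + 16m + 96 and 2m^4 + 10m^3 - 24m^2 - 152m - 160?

Euclidean algorithm in ℚ[m]:
  m^4 - m^3 - 22m^2 + 16m + 96 = (1/2)(2m^4 + 10m^3 - 24m^2 - 152m - 160) + (-6m^3 - 10m^2 + 92m + 176)
  2m^4 + 10m^3 - 24m^2 - 152m - 160 = (-(1/3)m - 10/9)(-6m^3 - 10m^2 + 92m + 176) + (-(40/9)m^2 + (80/9)m + 320/9)
  -6m^3 - 10m^2 + 92m + 176 = ((27/20)m + 99/20)(-(40/9)m^2 + (80/9)m + 320/9) + (0)
Last nonzero remainder: -(40/9)m^2 + (80/9)m + 320/9. Dividing through by -40/9 gives the monic gcd m^2 - 2m - 8.

m^2 - 2m - 8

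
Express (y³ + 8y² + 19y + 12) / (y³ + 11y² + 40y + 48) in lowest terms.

(y + 1)/(y + 4)

Euclidean algorithm in ℚ[y]:
  y³ + 8y² + 19y + 12 = (y³ + 11y² + 40y + 48) + (-3y² - 21y - 36)
  y³ + 11y² + 40y + 48 = (-(1/3)y - 4/3)(-3y² - 21y - 36) + (0)
Last nonzero remainder: -3y² - 21y - 36. Dividing through by -3 gives the monic gcd y² + 7y + 12.
Cancel y² + 7y + 12 from numerator and denominator to get the reduced form.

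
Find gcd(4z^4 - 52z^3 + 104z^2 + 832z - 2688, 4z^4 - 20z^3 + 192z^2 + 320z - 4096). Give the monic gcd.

z^2 - 16

Repeated division with remainder:
  4z^4 - 52z^3 + 104z^2 + 832z - 2688 = (4z^4 - 20z^3 + 192z^2 + 320z - 4096) + (-32z^3 - 88z^2 + 512z + 1408)
  4z^4 - 20z^3 + 192z^2 + 320z - 4096 = (-(1/8)z + 31/32)(-32z^3 - 88z^2 + 512z + 1408) + ((1365/4)z^2 - 5460)
  -32z^3 - 88z^2 + 512z + 1408 = (-(128/1365)z - 352/1365)((1365/4)z^2 - 5460) + (0)
Last nonzero remainder: (1365/4)z^2 - 5460. Dividing through by 1365/4 gives the monic gcd z^2 - 16.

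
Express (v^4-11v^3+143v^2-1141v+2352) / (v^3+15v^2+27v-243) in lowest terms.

(v^3-8v^2+119v-784)/(v^2+18v+81)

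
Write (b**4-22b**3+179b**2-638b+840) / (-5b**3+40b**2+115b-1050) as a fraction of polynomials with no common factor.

(-b**2+9b-20)/(5b+25)

Euclidean algorithm in ℚ[b]:
  b**4-22b**3+179b**2-638b+840 = (-(1/5)b+14/5)(-5b**3+40b**2+115b-1050) + (90b**2-1170b+3780)
  -5b**3+40b**2+115b-1050 = (-(1/18)b-5/18)(90b**2-1170b+3780) + (0)
Last nonzero remainder: 90b**2-1170b+3780. Dividing through by 90 gives the monic gcd b**2-13b+42.
Cancel b**2-13b+42 from numerator and denominator to get the reduced form.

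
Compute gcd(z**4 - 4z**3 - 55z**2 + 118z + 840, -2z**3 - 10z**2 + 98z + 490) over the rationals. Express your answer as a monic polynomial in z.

z**2 - 2z - 35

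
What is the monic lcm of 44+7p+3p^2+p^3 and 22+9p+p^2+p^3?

88+58p+13p^2+5p^3+p^4

Apply the Euclidean algorithm:
  p^3+3p^2+7p+44 = (p^3+p^2+9p+22) + (2p^2-2p+22)
  p^3+p^2+9p+22 = ((1/2)p+1)(2p^2-2p+22) + (0)
Last nonzero remainder: 2p^2-2p+22. Dividing through by 2 gives the monic gcd p^2-p+11.
Then lcm(f, g) = f·g / gcd(f, g); expanding and making the result monic gives the answer.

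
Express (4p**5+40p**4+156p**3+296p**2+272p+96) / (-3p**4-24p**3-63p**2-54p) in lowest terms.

(-4p**3-20p**2-32p-16)/(3p**2+9p)

By polynomial division,
  4p**5+40p**4+156p**3+296p**2+272p+96 = (-(4/3)p-8/3)(-3p**4-24p**3-63p**2-54p) + (8p**3+56p**2+128p+96)
  -3p**4-24p**3-63p**2-54p = (-(3/8)p-3/8)(8p**3+56p**2+128p+96) + (6p**2+30p+36)
  8p**3+56p**2+128p+96 = ((4/3)p+8/3)(6p**2+30p+36) + (0)
Last nonzero remainder: 6p**2+30p+36. Dividing through by 6 gives the monic gcd p**2+5p+6.
Cancel p**2+5p+6 from numerator and denominator to get the reduced form.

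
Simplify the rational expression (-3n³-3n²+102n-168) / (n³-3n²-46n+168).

(-3n+6)/(n-6)

Apply the Euclidean algorithm:
  -3n³-3n²+102n-168 = (-3)(n³-3n²-46n+168) + (-12n²-36n+336)
  n³-3n²-46n+168 = (-(1/12)n+1/2)(-12n²-36n+336) + (0)
Last nonzero remainder: -12n²-36n+336. Dividing through by -12 gives the monic gcd n²+3n-28.
Cancel n²+3n-28 from numerator and denominator to get the reduced form.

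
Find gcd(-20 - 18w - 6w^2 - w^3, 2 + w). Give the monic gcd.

Apply the Euclidean algorithm:
  -w^3 - 6w^2 - 18w - 20 = (-w^2 - 4w - 10)(w + 2) + (0)
The last nonzero remainder w + 2 is already monic.

2 + w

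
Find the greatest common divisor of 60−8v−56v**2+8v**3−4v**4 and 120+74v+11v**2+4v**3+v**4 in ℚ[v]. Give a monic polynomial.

15−2v+v**2

Repeated division with remainder:
  −4v**4+8v**3−56v**2−8v+60 = (−4)(v**4+4v**3+11v**2+74v+120) + (24v**3−12v**2+288v+540)
  v**4+4v**3+11v**2+74v+120 = ((1/24)v+3/16)(24v**3−12v**2+288v+540) + ((5/4)v**2−(5/2)v+75/4)
  24v**3−12v**2+288v+540 = ((96/5)v+144/5)((5/4)v**2−(5/2)v+75/4) + (0)
Last nonzero remainder: (5/4)v**2−(5/2)v+75/4. Dividing through by 5/4 gives the monic gcd v**2−2v+15.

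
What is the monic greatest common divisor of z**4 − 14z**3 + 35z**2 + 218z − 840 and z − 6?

Repeated division with remainder:
  z**4 − 14z**3 + 35z**2 + 218z − 840 = (z**3 − 8z**2 − 13z + 140)(z − 6) + (0)
The last nonzero remainder z − 6 is already monic.

z − 6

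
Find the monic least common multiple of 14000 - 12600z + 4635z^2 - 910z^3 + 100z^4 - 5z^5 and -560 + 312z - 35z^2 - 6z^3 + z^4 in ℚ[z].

Euclidean algorithm in ℚ[z]:
  -5z^5 + 100z^4 - 910z^3 + 4635z^2 - 12600z + 14000 = (-5z + 70)(z^4 - 6z^3 - 35z^2 + 312z - 560) + (-665z^3 + 8645z^2 - 37240z + 53200)
  z^4 - 6z^3 - 35z^2 + 312z - 560 = (-(1/665)z - 1/95)(-665z^3 + 8645z^2 - 37240z + 53200) + (0)
Last nonzero remainder: -665z^3 + 8645z^2 - 37240z + 53200. Dividing through by -665 gives the monic gcd z^3 - 13z^2 + 56z - 80.
Then lcm(f, g) = f·g / gcd(f, g); expanding and making the result monic gives the answer.

-19600 + 14840z - 3969z^2 + 347z^3 + 42z^4 - 13z^5 + z^6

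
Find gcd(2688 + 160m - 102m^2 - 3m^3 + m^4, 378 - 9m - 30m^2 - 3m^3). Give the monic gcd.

42 + 13m + m^2

Repeated division with remainder:
  m^4 - 3m^3 - 102m^2 + 160m + 2688 = (-(1/3)m + 13/3)(-3m^3 - 30m^2 - 9m + 378) + (25m^2 + 325m + 1050)
  -3m^3 - 30m^2 - 9m + 378 = (-(3/25)m + 9/25)(25m^2 + 325m + 1050) + (0)
Last nonzero remainder: 25m^2 + 325m + 1050. Dividing through by 25 gives the monic gcd m^2 + 13m + 42.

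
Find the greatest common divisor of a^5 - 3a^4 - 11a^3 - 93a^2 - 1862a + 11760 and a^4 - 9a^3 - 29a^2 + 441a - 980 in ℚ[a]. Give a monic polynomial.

Apply the Euclidean algorithm:
  a^5 - 3a^4 - 11a^3 - 93a^2 - 1862a + 11760 = (a + 6)(a^4 - 9a^3 - 29a^2 + 441a - 980) + (72a^3 - 360a^2 - 3528a + 17640)
  a^4 - 9a^3 - 29a^2 + 441a - 980 = ((1/72)a - 1/18)(72a^3 - 360a^2 - 3528a + 17640) + (0)
Last nonzero remainder: 72a^3 - 360a^2 - 3528a + 17640. Dividing through by 72 gives the monic gcd a^3 - 5a^2 - 49a + 245.

a^3 - 5a^2 - 49a + 245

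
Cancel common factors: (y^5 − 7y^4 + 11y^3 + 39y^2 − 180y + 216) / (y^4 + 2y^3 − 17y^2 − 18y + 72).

(y^3 − 7y^2 + 20y − 24)/(y^2 + 2y − 8)

By polynomial division,
  y^5 − 7y^4 + 11y^3 + 39y^2 − 180y + 216 = (y − 9)(y^4 + 2y^3 − 17y^2 − 18y + 72) + (46y^3 − 96y^2 − 414y + 864)
  y^4 + 2y^3 − 17y^2 − 18y + 72 = ((1/46)y + 47/529)(46y^3 − 96y^2 − 414y + 864) + ((280/529)y^2 − 2520/529)
  46y^3 − 96y^2 − 414y + 864 = ((12167/140)y − 6348/35)((280/529)y^2 − 2520/529) + (0)
Last nonzero remainder: (280/529)y^2 − 2520/529. Dividing through by 280/529 gives the monic gcd y^2 − 9.
Cancel y^2 − 9 from numerator and denominator to get the reduced form.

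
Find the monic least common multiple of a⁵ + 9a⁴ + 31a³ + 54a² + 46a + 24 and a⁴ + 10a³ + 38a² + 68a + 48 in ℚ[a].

Euclidean algorithm in ℚ[a]:
  a⁵ + 9a⁴ + 31a³ + 54a² + 46a + 24 = (a - 1)(a⁴ + 10a³ + 38a² + 68a + 48) + (3a³ + 24a² + 66a + 72)
  a⁴ + 10a³ + 38a² + 68a + 48 = ((1/3)a + 2/3)(3a³ + 24a² + 66a + 72) + (0)
Last nonzero remainder: 3a³ + 24a² + 66a + 72. Dividing through by 3 gives the monic gcd a³ + 8a² + 22a + 24.
Then lcm(f, g) = f·g / gcd(f, g); expanding and making the result monic gives the answer.

a⁶ + 11a⁵ + 49a⁴ + 116a³ + 154a² + 116a + 48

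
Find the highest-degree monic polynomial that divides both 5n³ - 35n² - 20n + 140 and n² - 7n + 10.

n - 2

Repeated division with remainder:
  5n³ - 35n² - 20n + 140 = (5n)(n² - 7n + 10) + (-70n + 140)
  n² - 7n + 10 = (-(1/70)n + 1/14)(-70n + 140) + (0)
Last nonzero remainder: -70n + 140. Dividing through by -70 gives the monic gcd n - 2.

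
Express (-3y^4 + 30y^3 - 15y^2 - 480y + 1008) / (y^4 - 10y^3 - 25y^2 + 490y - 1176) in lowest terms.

By polynomial division,
  -3y^4 + 30y^3 - 15y^2 - 480y + 1008 = (-3)(y^4 - 10y^3 - 25y^2 + 490y - 1176) + (-90y^2 + 990y - 2520)
  y^4 - 10y^3 - 25y^2 + 490y - 1176 = (-(1/90)y^2 - (1/90)y + 7/15)(-90y^2 + 990y - 2520) + (0)
Last nonzero remainder: -90y^2 + 990y - 2520. Dividing through by -90 gives the monic gcd y^2 - 11y + 28.
Cancel y^2 - 11y + 28 from numerator and denominator to get the reduced form.

(-3y^2 - 3y + 36)/(y^2 + y - 42)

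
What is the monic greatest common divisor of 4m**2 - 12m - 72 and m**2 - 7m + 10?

Repeated division with remainder:
  4m**2 - 12m - 72 = (4)(m**2 - 7m + 10) + (16m - 112)
  m**2 - 7m + 10 = ((1/16)m)(16m - 112) + (10)
  16m - 112 = ((8/5)m - 56/5)(10) + (0)
The last nonzero remainder is the constant 10, so the polynomials are coprime and gcd = 1.

1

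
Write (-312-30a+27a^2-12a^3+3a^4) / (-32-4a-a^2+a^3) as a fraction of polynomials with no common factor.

(78+27a+3a^3)/(8+3a+a^2)

Euclidean algorithm in ℚ[a]:
  3a^4-12a^3+27a^2-30a-312 = (3a-9)(a^3-a^2-4a-32) + (30a^2+30a-600)
  a^3-a^2-4a-32 = ((1/30)a-1/15)(30a^2+30a-600) + (18a-72)
  30a^2+30a-600 = ((5/3)a+25/3)(18a-72) + (0)
Last nonzero remainder: 18a-72. Dividing through by 18 gives the monic gcd a-4.
Cancel a-4 from numerator and denominator to get the reduced form.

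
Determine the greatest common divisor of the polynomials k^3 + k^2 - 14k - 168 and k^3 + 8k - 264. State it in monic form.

k - 6

Repeated division with remainder:
  k^3 + k^2 - 14k - 168 = (k^3 + 8k - 264) + (k^2 - 22k + 96)
  k^3 + 8k - 264 = (k + 22)(k^2 - 22k + 96) + (396k - 2376)
  k^2 - 22k + 96 = ((1/396)k - 4/99)(396k - 2376) + (0)
Last nonzero remainder: 396k - 2376. Dividing through by 396 gives the monic gcd k - 6.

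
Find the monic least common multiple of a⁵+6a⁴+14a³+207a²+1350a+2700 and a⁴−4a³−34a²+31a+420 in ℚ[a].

Repeated division with remainder:
  a⁵+6a⁴+14a³+207a²+1350a+2700 = (a+10)(a⁴−4a³−34a²+31a+420) + (88a³+516a²+620a−1500)
  a⁴−4a³−34a²+31a+420 = ((1/88)a−217/1936)(88a³+516a²+620a−1500) + ((8127/484)a²+(56889/484)a+121905/484)
  88a³+516a²+620a−1500 = ((42592/8127)a−48400/8127)((8127/484)a²+(56889/484)a+121905/484) + (0)
Last nonzero remainder: (8127/484)a²+(56889/484)a+121905/484. Dividing through by 8127/484 gives the monic gcd a²+7a+15.
Then lcm(f, g) = f·g / gcd(f, g); expanding and making the result monic gives the answer.

a⁷−5a⁶−24a⁵+221a⁴−535a³−6354a²+8100a+75600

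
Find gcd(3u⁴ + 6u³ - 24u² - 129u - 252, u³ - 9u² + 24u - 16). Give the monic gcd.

u - 4

By polynomial division,
  3u⁴ + 6u³ - 24u² - 129u - 252 = (3u + 33)(u³ - 9u² + 24u - 16) + (201u² - 873u + 276)
  u³ - 9u² + 24u - 16 = ((1/201)u - 104/4489)(201u² - 873u + 276) + ((10780/4489)u - 43120/4489)
  201u² - 873u + 276 = ((902289/10780)u - 309741/10780)((10780/4489)u - 43120/4489) + (0)
Last nonzero remainder: (10780/4489)u - 43120/4489. Dividing through by 10780/4489 gives the monic gcd u - 4.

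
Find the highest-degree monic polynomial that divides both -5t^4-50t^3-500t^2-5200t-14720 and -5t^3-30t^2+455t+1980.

t+4

Apply the Euclidean algorithm:
  -5t^4-50t^3-500t^2-5200t-14720 = (t+4)(-5t^3-30t^2+455t+1980) + (-835t^2-9000t-22640)
  -5t^3-30t^2+455t+1980 = ((1/167)t-798/27889)(-835t^2-9000t-22640) + ((9288375/27889)t+37153500/27889)
  -835t^2-9000t-22640 = (-(4657463/1857675)t-31570348/1857675)((9288375/27889)t+37153500/27889) + (0)
Last nonzero remainder: (9288375/27889)t+37153500/27889. Dividing through by 9288375/27889 gives the monic gcd t+4.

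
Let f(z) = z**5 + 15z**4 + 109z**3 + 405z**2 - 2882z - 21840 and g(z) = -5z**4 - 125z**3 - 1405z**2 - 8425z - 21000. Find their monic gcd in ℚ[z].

Euclidean algorithm in ℚ[z]:
  z**5 + 15z**4 + 109z**3 + 405z**2 - 2882z - 21840 = (-(1/5)z + 2)(-5z**4 - 125z**3 - 1405z**2 - 8425z - 21000) + (78z**3 + 1530z**2 + 9768z + 20160)
  -5z**4 - 125z**3 - 1405z**2 - 8425z - 21000 = (-(5/78)z - 175/507)(78z**3 + 1530z**2 + 9768z + 20160) + (-(42375/169)z**2 - (635625/169)z - 2373000/169)
  78z**3 + 1530z**2 + 9768z + 20160 = (-(4394/14125)z - 4056/2825)(-(42375/169)z**2 - (635625/169)z - 2373000/169) + (0)
Last nonzero remainder: -(42375/169)z**2 - (635625/169)z - 2373000/169. Dividing through by -42375/169 gives the monic gcd z**2 + 15z + 56.

z**2 + 15z + 56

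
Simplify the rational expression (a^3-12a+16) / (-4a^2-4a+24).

Apply the Euclidean algorithm:
  a^3-12a+16 = (-(1/4)a+1/4)(-4a^2-4a+24) + (-5a+10)
  -4a^2-4a+24 = ((4/5)a+12/5)(-5a+10) + (0)
Last nonzero remainder: -5a+10. Dividing through by -5 gives the monic gcd a-2.
Cancel a-2 from numerator and denominator to get the reduced form.

(-a^2-2a+8)/(4a+12)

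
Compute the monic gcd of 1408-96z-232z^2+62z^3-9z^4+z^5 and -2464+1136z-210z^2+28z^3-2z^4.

-176+56z-7z^2+z^3

Repeated division with remainder:
  z^5-9z^4+62z^3-232z^2-96z+1408 = (-(1/2)z-5/2)(-2z^4+28z^3-210z^2+1136z-2464) + (27z^3-189z^2+1512z-4752)
  -2z^4+28z^3-210z^2+1136z-2464 = (-(2/27)z+14/27)(27z^3-189z^2+1512z-4752) + (0)
Last nonzero remainder: 27z^3-189z^2+1512z-4752. Dividing through by 27 gives the monic gcd z^3-7z^2+56z-176.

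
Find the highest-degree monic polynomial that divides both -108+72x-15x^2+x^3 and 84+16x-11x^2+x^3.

-6+x

Repeated division with remainder:
  x^3-15x^2+72x-108 = (x^3-11x^2+16x+84) + (-4x^2+56x-192)
  x^3-11x^2+16x+84 = (-(1/4)x-3/4)(-4x^2+56x-192) + (10x-60)
  -4x^2+56x-192 = (-(2/5)x+16/5)(10x-60) + (0)
Last nonzero remainder: 10x-60. Dividing through by 10 gives the monic gcd x-6.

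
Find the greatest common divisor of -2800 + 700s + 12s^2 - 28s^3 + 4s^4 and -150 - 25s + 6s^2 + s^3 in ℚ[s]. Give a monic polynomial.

-25 + s^2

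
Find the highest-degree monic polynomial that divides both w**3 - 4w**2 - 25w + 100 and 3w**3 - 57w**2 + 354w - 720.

By polynomial division,
  w**3 - 4w**2 - 25w + 100 = (1/3)(3w**3 - 57w**2 + 354w - 720) + (15w**2 - 143w + 340)
  3w**3 - 57w**2 + 354w - 720 = ((1/5)w - 142/75)(15w**2 - 143w + 340) + ((1144/75)w - 1144/15)
  15w**2 - 143w + 340 = ((1125/1144)w - 1275/286)((1144/75)w - 1144/15) + (0)
Last nonzero remainder: (1144/75)w - 1144/15. Dividing through by 1144/75 gives the monic gcd w - 5.

w - 5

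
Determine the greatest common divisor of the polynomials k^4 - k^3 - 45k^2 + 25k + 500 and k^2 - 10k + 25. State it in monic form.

By polynomial division,
  k^4 - k^3 - 45k^2 + 25k + 500 = (k^2 + 9k + 20)(k^2 - 10k + 25) + (0)
The last nonzero remainder k^2 - 10k + 25 is already monic.

k^2 - 10k + 25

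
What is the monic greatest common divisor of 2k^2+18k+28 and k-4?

1

Apply the Euclidean algorithm:
  2k^2+18k+28 = (2k+26)(k-4) + (132)
  k-4 = ((1/132)k-1/33)(132) + (0)
The last nonzero remainder is the constant 132, so the polynomials are coprime and gcd = 1.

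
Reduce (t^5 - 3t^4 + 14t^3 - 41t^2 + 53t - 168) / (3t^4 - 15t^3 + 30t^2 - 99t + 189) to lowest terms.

Euclidean algorithm in ℚ[t]:
  t^5 - 3t^4 + 14t^3 - 41t^2 + 53t - 168 = ((1/3)t + 2/3)(3t^4 - 15t^3 + 30t^2 - 99t + 189) + (14t^3 - 28t^2 + 56t - 294)
  3t^4 - 15t^3 + 30t^2 - 99t + 189 = ((3/14)t - 9/14)(14t^3 - 28t^2 + 56t - 294) + (0)
Last nonzero remainder: 14t^3 - 28t^2 + 56t - 294. Dividing through by 14 gives the monic gcd t^3 - 2t^2 + 4t - 21.
Cancel t^3 - 2t^2 + 4t - 21 from numerator and denominator to get the reduced form.

(t^2 - t + 8)/(3t - 9)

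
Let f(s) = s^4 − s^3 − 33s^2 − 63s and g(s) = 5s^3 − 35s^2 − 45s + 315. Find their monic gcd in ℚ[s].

s^2 − 4s − 21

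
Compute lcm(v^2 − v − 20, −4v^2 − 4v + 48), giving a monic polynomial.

Apply the Euclidean algorithm:
  v^2 − v − 20 = (−1/4)(−4v^2 − 4v + 48) + (−2v − 8)
  −4v^2 − 4v + 48 = (2v − 6)(−2v − 8) + (0)
Last nonzero remainder: −2v − 8. Dividing through by −2 gives the monic gcd v + 4.
Then lcm(f, g) = f·g / gcd(f, g); expanding and making the result monic gives the answer.

v^3 − 4v^2 − 17v + 60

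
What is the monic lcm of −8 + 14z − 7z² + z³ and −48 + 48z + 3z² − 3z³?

−32 + 48z − 14z² − 3z³ + z⁴

Apply the Euclidean algorithm:
  z³ − 7z² + 14z − 8 = (−1/3)(−3z³ + 3z² + 48z − 48) + (−6z² + 30z − 24)
  −3z³ + 3z² + 48z − 48 = ((1/2)z + 2)(−6z² + 30z − 24) + (0)
Last nonzero remainder: −6z² + 30z − 24. Dividing through by −6 gives the monic gcd z² − 5z + 4.
Then lcm(f, g) = f·g / gcd(f, g); expanding and making the result monic gives the answer.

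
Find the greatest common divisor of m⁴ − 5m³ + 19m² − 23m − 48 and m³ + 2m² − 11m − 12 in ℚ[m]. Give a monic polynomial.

m² − 2m − 3

Repeated division with remainder:
  m⁴ − 5m³ + 19m² − 23m − 48 = (m − 7)(m³ + 2m² − 11m − 12) + (44m² − 88m − 132)
  m³ + 2m² − 11m − 12 = ((1/44)m + 1/11)(44m² − 88m − 132) + (0)
Last nonzero remainder: 44m² − 88m − 132. Dividing through by 44 gives the monic gcd m² − 2m − 3.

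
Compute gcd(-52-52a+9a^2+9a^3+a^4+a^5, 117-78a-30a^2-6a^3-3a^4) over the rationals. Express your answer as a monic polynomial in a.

13+a^2

Repeated division with remainder:
  a^5+a^4+9a^3+9a^2-52a-52 = (-(1/3)a+1/3)(-3a^4-6a^3-30a^2-78a+117) + (a^3-7a^2+13a-91)
  -3a^4-6a^3-30a^2-78a+117 = (-3a-27)(a^3-7a^2+13a-91) + (-180a^2-2340)
  a^3-7a^2+13a-91 = (-(1/180)a+7/180)(-180a^2-2340) + (0)
Last nonzero remainder: -180a^2-2340. Dividing through by -180 gives the monic gcd a^2+13.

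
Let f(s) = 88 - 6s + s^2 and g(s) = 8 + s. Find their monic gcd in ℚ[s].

1

Repeated division with remainder:
  s^2 - 6s + 88 = (s - 14)(s + 8) + (200)
  s + 8 = ((1/200)s + 1/25)(200) + (0)
The last nonzero remainder is the constant 200, so the polynomials are coprime and gcd = 1.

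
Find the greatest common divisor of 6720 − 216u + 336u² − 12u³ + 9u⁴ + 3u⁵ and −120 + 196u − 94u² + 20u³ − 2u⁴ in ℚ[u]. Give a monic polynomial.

20 − 6u + u²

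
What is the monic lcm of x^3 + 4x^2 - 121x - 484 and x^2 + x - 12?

x^4 + x^3 - 133x^2 - 121x + 1452

Repeated division with remainder:
  x^3 + 4x^2 - 121x - 484 = (x + 3)(x^2 + x - 12) + (-112x - 448)
  x^2 + x - 12 = (-(1/112)x + 3/112)(-112x - 448) + (0)
Last nonzero remainder: -112x - 448. Dividing through by -112 gives the monic gcd x + 4.
Then lcm(f, g) = f·g / gcd(f, g); expanding and making the result monic gives the answer.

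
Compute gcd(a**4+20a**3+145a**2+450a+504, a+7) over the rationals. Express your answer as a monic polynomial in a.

a+7

Euclidean algorithm in ℚ[a]:
  a**4+20a**3+145a**2+450a+504 = (a**3+13a**2+54a+72)(a+7) + (0)
The last nonzero remainder a+7 is already monic.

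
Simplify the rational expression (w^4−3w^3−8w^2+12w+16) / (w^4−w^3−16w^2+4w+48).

Repeated division with remainder:
  w^4−3w^3−8w^2+12w+16 = (w^4−w^3−16w^2+4w+48) + (−2w^3+8w^2+8w−32)
  w^4−w^3−16w^2+4w+48 = (−(1/2)w−3/2)(−2w^3+8w^2+8w−32) + (0)
Last nonzero remainder: −2w^3+8w^2+8w−32. Dividing through by −2 gives the monic gcd w^3−4w^2−4w+16.
Cancel w^3−4w^2−4w+16 from numerator and denominator to get the reduced form.

(w+1)/(w+3)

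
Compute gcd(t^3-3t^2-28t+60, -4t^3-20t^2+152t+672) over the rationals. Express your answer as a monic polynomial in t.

t-6

Apply the Euclidean algorithm:
  t^3-3t^2-28t+60 = (-1/4)(-4t^3-20t^2+152t+672) + (-8t^2+10t+228)
  -4t^3-20t^2+152t+672 = ((1/2)t+25/8)(-8t^2+10t+228) + ((27/4)t-81/2)
  -8t^2+10t+228 = (-(32/27)t-152/27)((27/4)t-81/2) + (0)
Last nonzero remainder: (27/4)t-81/2. Dividing through by 27/4 gives the monic gcd t-6.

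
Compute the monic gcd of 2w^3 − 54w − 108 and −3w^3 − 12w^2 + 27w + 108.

w + 3

By polynomial division,
  2w^3 − 54w − 108 = (−2/3)(−3w^3 − 12w^2 + 27w + 108) + (−8w^2 − 36w − 36)
  −3w^3 − 12w^2 + 27w + 108 = ((3/8)w − 3/16)(−8w^2 − 36w − 36) + ((135/4)w + 405/4)
  −8w^2 − 36w − 36 = (−(32/135)w − 16/45)((135/4)w + 405/4) + (0)
Last nonzero remainder: (135/4)w + 405/4. Dividing through by 135/4 gives the monic gcd w + 3.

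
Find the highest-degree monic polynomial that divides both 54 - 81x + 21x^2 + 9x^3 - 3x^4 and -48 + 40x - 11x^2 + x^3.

Apply the Euclidean algorithm:
  -3x^4 + 9x^3 + 21x^2 - 81x + 54 = (-3x - 24)(x^3 - 11x^2 + 40x - 48) + (-123x^2 + 735x - 1098)
  x^3 - 11x^2 + 40x - 48 = (-(1/123)x + 206/5043)(-123x^2 + 735x - 1098) + ((1764/1681)x - 5292/1681)
  -123x^2 + 735x - 1098 = (-(68921/588)x + 102541/294)((1764/1681)x - 5292/1681) + (0)
Last nonzero remainder: (1764/1681)x - 5292/1681. Dividing through by 1764/1681 gives the monic gcd x - 3.

-3 + x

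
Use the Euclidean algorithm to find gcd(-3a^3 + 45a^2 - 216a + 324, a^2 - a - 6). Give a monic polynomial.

a - 3

Euclidean algorithm in ℚ[a]:
  -3a^3 + 45a^2 - 216a + 324 = (-3a + 42)(a^2 - a - 6) + (-192a + 576)
  a^2 - a - 6 = (-(1/192)a - 1/96)(-192a + 576) + (0)
Last nonzero remainder: -192a + 576. Dividing through by -192 gives the monic gcd a - 3.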